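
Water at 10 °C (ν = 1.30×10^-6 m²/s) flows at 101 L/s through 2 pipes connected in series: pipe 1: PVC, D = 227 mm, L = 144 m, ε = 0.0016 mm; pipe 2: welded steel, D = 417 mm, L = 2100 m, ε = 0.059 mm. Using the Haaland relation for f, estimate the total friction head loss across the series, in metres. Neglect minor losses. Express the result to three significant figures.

Pipe 1: V = 2.496 m/s, Re = 4.36×10^5, ε/D = 7.05×10^-6, f = 0.01346, h_1 = f(L/D)V²/2g = 2.711 m
Pipe 2: V = 0.7395 m/s, Re = 2.37×10^5, ε/D = 1.41×10^-4, f = 0.01608, h_2 = f(L/D)V²/2g = 2.257 m
Series → Q common, losses add: H = Σh = 4.968 m

H ≈ 4.97 m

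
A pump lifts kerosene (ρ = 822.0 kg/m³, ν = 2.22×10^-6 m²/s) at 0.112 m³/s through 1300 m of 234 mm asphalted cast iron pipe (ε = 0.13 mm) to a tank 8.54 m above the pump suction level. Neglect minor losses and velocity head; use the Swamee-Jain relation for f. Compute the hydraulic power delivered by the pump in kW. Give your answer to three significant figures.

P_hyd ≈ 40.2 kW

V = 4Q/(πD²) = 2.604 m/s; Re = 2.75×10^5; ε/D = 5.56×10^-4; f = 0.01875
h_f = f(L/D)V²/2g = 36.02 m
Total head H = z + h_f = 8.54 + 36.02 = 44.56 m
P_hyd = ρgQH = 822.0·9.81·0.112·44.56 = 40.24 kW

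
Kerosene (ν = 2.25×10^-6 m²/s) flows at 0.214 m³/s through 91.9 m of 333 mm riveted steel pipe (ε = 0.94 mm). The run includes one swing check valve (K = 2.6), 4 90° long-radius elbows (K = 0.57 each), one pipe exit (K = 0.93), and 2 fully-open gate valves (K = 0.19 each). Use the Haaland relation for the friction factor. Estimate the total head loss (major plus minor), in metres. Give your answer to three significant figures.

H_L ≈ 4.12 m

V = 4Q/(πD²) = 2.457 m/s; V²/2g = 0.3077 m
Re = 3.64×10^5, ε/D = 0.00282 → f = 0.02612 (Haaland)
Major: h_f = f(L/D)·V²/2g = 0.02612·276.0·0.3077 = 2.219 m
Minor: ΣK = 6.19; h_m = ΣK·V²/2g = 1.905 m
Total H_L = 2.219 + 1.905 = 4.123 m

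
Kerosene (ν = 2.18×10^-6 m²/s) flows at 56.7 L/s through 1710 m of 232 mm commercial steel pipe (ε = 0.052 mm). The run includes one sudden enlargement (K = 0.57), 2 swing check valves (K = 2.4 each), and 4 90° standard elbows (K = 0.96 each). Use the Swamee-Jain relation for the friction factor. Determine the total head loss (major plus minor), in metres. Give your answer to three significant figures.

H_L ≈ 13.1 m

V = 4Q/(πD²) = 1.341 m/s; V²/2g = 0.09169 m
Re = 1.43×10^5, ε/D = 2.24×10^-4 → f = 0.01811 (Swamee-Jain)
Major: h_f = f(L/D)·V²/2g = 0.01811·7371·0.09169 = 12.24 m
Minor: ΣK = 9.21; h_m = ΣK·V²/2g = 0.8445 m
Total H_L = 12.24 + 0.8445 = 13.08 m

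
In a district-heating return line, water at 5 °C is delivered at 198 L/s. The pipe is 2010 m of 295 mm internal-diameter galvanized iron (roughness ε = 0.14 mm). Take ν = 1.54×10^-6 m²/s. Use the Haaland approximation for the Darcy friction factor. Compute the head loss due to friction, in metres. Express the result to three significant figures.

h_f ≈ 50.5 m

V = 4Q/(πD²) = 4·0.198/(π·0.295²) = 2.897 m/s
Re = VD/ν = 2.897·0.295/1.54×10^-6 = 5.55×10^5 → turbulent
ε/D = 0.14/295 = 4.75×10^-4
Haaland: f = 0.01733
h_f = f(L/D)V²/(2g) = 0.01733·(2010/0.295)·2.897²/(2·9.81) = 50.52 m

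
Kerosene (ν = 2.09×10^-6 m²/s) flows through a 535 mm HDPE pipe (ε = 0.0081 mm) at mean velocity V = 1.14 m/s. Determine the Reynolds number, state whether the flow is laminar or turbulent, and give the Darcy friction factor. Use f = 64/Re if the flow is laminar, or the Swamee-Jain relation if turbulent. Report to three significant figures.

Re = VD/ν = 1.140·0.535/2.09×10^-6 = 2.92×10^5
Re > 4000 → turbulent; ε/D = 1.51×10^-5
Swamee-Jain: f = 0.01462

Re ≈ 2.92×10^5; turbulent; f ≈ 0.0146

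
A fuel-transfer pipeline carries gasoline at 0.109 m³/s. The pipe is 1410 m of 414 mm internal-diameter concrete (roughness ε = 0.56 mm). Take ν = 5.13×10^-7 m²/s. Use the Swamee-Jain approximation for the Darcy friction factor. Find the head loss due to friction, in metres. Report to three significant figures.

V = 4Q/(πD²) = 4·0.109/(π·0.414²) = 0.8097 m/s
Re = VD/ν = 0.8097·0.414/5.13×10^-7 = 6.53×10^5 → turbulent
ε/D = 0.56/414 = 0.00135
Swamee-Jain: f = 0.02164
h_f = f(L/D)V²/(2g) = 0.02164·(1410/0.414)·0.8097²/(2·9.81) = 2.463 m

h_f ≈ 2.46 m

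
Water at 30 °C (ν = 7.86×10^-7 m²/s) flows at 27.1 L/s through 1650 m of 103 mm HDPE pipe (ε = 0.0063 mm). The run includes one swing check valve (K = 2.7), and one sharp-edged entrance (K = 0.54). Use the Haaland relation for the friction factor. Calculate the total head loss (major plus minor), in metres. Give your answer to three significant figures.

V = 4Q/(πD²) = 3.252 m/s; V²/2g = 0.5392 m
Re = 4.26×10^5, ε/D = 6.12×10^-5 → f = 0.01412 (Haaland)
Major: h_f = f(L/D)·V²/2g = 0.01412·16019·0.5392 = 121.9 m
Minor: ΣK = 3.24; h_m = ΣK·V²/2g = 1.747 m
Total H_L = 121.9 + 1.747 = 123.7 m

H_L ≈ 124 m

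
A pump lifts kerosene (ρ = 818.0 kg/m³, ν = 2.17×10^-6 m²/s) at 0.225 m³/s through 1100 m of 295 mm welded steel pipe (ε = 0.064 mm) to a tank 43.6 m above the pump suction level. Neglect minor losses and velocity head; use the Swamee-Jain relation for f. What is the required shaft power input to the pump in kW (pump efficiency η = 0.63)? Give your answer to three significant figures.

V = 4Q/(πD²) = 3.292 m/s; Re = 4.48×10^5; ε/D = 2.17×10^-4; f = 0.01582
h_f = f(L/D)V²/2g = 32.57 m
Total head H = z + h_f = 43.6 + 32.57 = 76.17 m
P_hyd = ρgQH = 818.0·9.81·0.225·76.17 = 137.5 kW
P_shaft = P_hyd/η = 137.5/0.63 = 218.3 kW

P_shaft ≈ 218 kW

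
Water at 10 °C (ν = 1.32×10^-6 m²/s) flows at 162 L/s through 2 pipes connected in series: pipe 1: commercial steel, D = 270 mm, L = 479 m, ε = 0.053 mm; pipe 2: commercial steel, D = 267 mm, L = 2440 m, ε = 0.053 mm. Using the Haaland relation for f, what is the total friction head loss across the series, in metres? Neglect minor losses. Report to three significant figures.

H ≈ 69.7 m

Pipe 1: V = 2.829 m/s, Re = 5.79×10^5, ε/D = 1.96×10^-4, f = 0.01508, h_1 = f(L/D)V²/2g = 10.91 m
Pipe 2: V = 2.893 m/s, Re = 5.85×10^5, ε/D = 1.99×10^-4, f = 0.01509, h_2 = f(L/D)V²/2g = 58.82 m
Series → Q common, losses add: H = Σh = 69.74 m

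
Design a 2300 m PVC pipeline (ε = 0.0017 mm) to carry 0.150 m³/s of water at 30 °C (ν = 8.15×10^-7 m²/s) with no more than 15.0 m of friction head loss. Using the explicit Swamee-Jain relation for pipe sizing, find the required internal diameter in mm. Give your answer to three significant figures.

Swamee-Jain (Type III): D = 0.66·[ε^1.25·(LQ²/(gh_f))^4.75 + ν·Q^9.4·(L/(gh_f))^5.2]^0.04
LQ²/(gh_f) = 0.3517; L/(gh_f) = 15.63
Term 1 = ε^1.25·(…)^4.75 = 4.29×10^-10; Term 2 = ν·Q^9.4·(…)^5.2 = 2.37×10^-8
D = 0.66·(4.29×10^-10 + 2.37×10^-8)^0.04 = 0.3272 m = 327 mm
Check: V = 1.78 m/s, Re = 7.16×10^5, f = 0.01239, h_f = 14.1 m ≈ 15.0 m ✓

D ≈ 327 mm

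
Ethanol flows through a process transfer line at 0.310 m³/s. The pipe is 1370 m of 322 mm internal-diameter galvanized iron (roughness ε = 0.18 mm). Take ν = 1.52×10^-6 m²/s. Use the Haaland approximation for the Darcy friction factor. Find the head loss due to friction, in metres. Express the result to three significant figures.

V = 4Q/(πD²) = 4·0.310/(π·0.322²) = 3.807 m/s
Re = VD/ν = 3.807·0.322/1.52×10^-6 = 8.06×10^5 → turbulent
ε/D = 0.18/322 = 5.59×10^-4
Haaland: f = 0.01766
h_f = f(L/D)V²/(2g) = 0.01766·(1370/0.322)·3.807²/(2·9.81) = 55.49 m

h_f ≈ 55.5 m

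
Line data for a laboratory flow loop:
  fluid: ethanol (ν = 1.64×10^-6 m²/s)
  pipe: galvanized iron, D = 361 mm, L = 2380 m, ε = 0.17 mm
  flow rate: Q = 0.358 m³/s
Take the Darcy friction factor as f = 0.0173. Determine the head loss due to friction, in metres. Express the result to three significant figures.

V = 4Q/(πD²) = 4·0.358/(π·0.361²) = 3.498 m/s
h_f = f(L/D)V²/(2g) = 0.01730·(2380/0.361)·3.498²/(2·9.81) = 71.12 m

h_f ≈ 71.1 m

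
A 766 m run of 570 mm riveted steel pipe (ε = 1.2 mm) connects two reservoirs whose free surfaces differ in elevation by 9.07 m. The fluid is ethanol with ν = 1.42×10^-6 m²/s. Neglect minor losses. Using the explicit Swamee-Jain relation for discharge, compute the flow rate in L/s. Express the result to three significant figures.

Swamee-Jain (Type II): Q = -0.965·√(gD⁵h_f/L)·ln[ε/(3.7D) + √(3.17ν²L/(gD³h_f))]
√(gD⁵h_f/L) = √(9.81·0.570⁵·9.07/766) = 0.08360
ε/(3.7D) = 5.69×10^-4; √(3.17ν²L/(gD³h_f)) = 1.72×10^-5
Q = -0.965·0.08360·ln(5.862×10^-4) = 0.6004 m³/s
Check: V = 2.35 m/s, Re = 9.44×10^5, f = 0.02401, h_f = 9.10 m ≈ 9.07 m ✓

Q ≈ 600 L/s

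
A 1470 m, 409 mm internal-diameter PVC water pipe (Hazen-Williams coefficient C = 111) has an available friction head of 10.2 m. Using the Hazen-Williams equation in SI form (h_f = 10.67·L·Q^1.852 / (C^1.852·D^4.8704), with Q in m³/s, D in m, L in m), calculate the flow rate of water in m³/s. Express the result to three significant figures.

Q ≈ 0.201 m³/s

Rearranging: Q = [h_f·C^1.852·D^4.8704 / (10.67·L)]^(1/1.852)
Q = [10.2·111^1.852·0.409^4.8704 / (10.67·1470)]^0.540 = 0.2011 m³/s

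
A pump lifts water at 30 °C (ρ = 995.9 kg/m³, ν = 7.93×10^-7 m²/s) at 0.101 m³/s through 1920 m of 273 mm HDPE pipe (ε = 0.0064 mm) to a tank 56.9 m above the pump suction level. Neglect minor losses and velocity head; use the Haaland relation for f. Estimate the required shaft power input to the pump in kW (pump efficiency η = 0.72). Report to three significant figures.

V = 4Q/(πD²) = 1.725 m/s; Re = 5.94×10^5; ε/D = 2.34×10^-5; f = 0.01298
h_f = f(L/D)V²/2g = 13.86 m
Total head H = z + h_f = 56.9 + 13.86 = 70.76 m
P_hyd = ρgQH = 995.9·9.81·0.101·70.76 = 69.82 kW
P_shaft = P_hyd/η = 69.82/0.72 = 96.97 kW

P_shaft ≈ 97.0 kW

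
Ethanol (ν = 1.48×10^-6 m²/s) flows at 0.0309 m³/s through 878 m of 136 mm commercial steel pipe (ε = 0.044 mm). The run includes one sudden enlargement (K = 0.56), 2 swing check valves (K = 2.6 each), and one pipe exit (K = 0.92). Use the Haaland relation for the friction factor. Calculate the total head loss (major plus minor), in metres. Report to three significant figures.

H_L ≈ 27.9 m

V = 4Q/(πD²) = 2.127 m/s; V²/2g = 0.2306 m
Re = 1.95×10^5, ε/D = 3.24×10^-4 → f = 0.01769 (Haaland)
Major: h_f = f(L/D)·V²/2g = 0.01769·6456·0.2306 = 26.34 m
Minor: ΣK = 6.68; h_m = ΣK·V²/2g = 1.540 m
Total H_L = 26.34 + 1.540 = 27.88 m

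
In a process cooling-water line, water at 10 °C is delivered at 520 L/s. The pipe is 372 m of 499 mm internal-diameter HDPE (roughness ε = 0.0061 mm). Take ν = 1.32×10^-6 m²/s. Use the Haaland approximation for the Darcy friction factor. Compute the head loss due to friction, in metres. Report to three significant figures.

h_f ≈ 3.17 m

V = 4Q/(πD²) = 4·0.520/(π·0.499²) = 2.659 m/s
Re = VD/ν = 2.659·0.499/1.32×10^-6 = 1.01×10^6 → turbulent
ε/D = 0.0061/499 = 1.22×10^-5
Haaland: f = 0.01180
h_f = f(L/D)V²/(2g) = 0.01180·(372/0.499)·2.659²/(2·9.81) = 3.170 m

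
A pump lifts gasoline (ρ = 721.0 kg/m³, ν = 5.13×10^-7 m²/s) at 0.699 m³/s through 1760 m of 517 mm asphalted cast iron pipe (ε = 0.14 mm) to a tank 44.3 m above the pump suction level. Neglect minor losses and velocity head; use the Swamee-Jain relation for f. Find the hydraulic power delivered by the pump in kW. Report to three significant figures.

V = 4Q/(πD²) = 3.330 m/s; Re = 3.36×10^6; ε/D = 2.71×10^-4; f = 0.01493
h_f = f(L/D)V²/2g = 28.72 m
Total head H = z + h_f = 44.3 + 28.72 = 73.02 m
P_hyd = ρgQH = 721.0·9.81·0.699·73.02 = 361.0 kW

P_hyd ≈ 361 kW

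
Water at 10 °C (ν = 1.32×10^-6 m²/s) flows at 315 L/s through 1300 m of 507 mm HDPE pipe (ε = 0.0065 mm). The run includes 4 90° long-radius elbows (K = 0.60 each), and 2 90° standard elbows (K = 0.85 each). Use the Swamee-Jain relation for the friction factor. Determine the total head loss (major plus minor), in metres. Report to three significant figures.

V = 4Q/(πD²) = 1.560 m/s; V²/2g = 0.1241 m
Re = 5.99×10^5, ε/D = 1.28×10^-5 → f = 0.01291 (Swamee-Jain)
Major: h_f = f(L/D)·V²/2g = 0.01291·2564·0.1241 = 4.106 m
Minor: ΣK = 4.10; h_m = ΣK·V²/2g = 0.5087 m
Total H_L = 4.106 + 0.5087 = 4.615 m

H_L ≈ 4.61 m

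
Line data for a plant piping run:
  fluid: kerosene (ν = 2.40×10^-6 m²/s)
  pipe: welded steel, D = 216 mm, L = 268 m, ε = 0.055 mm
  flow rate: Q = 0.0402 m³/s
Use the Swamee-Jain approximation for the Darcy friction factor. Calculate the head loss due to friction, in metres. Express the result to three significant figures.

h_f ≈ 1.47 m

V = 4Q/(πD²) = 4·0.0402/(π·0.216²) = 1.097 m/s
Re = VD/ν = 1.097·0.216/2.40×10^-6 = 9.87×10^4 → turbulent
ε/D = 0.055/216 = 2.55×10^-4
Swamee-Jain: f = 0.01931
h_f = f(L/D)V²/(2g) = 0.01931·(268/0.216)·1.097²/(2·9.81) = 1.470 m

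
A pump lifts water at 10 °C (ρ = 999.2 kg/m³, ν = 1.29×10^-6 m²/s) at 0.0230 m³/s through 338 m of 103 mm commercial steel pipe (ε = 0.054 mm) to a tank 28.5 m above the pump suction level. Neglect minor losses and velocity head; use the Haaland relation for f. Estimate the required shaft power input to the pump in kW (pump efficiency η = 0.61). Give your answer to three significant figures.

P_shaft ≈ 19.3 kW

V = 4Q/(πD²) = 2.760 m/s; Re = 2.20×10^5; ε/D = 5.24×10^-4; f = 0.01862
h_f = f(L/D)V²/2g = 23.72 m
Total head H = z + h_f = 28.5 + 23.72 = 52.22 m
P_hyd = ρgQH = 999.2·9.81·0.0230·52.22 = 11.77 kW
P_shaft = P_hyd/η = 11.77/0.61 = 19.30 kW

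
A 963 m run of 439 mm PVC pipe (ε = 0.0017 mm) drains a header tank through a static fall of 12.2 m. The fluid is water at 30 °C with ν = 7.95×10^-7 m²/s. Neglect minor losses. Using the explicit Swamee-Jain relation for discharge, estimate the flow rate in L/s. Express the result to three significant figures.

Swamee-Jain (Type II): Q = -0.965·√(gD⁵h_f/L)·ln[ε/(3.7D) + √(3.17ν²L/(gD³h_f))]
√(gD⁵h_f/L) = √(9.81·0.439⁵·12.2/963) = 0.04502
ε/(3.7D) = 1.05×10^-6; √(3.17ν²L/(gD³h_f)) = 1.38×10^-5
Q = -0.965·0.04502·ln(1.485×10^-5) = 0.4829 m³/s
Check: V = 3.19 m/s, Re = 1.76×10^6, f = 0.01071, h_f = 12.2 m ≈ 12.2 m ✓

Q ≈ 483 L/s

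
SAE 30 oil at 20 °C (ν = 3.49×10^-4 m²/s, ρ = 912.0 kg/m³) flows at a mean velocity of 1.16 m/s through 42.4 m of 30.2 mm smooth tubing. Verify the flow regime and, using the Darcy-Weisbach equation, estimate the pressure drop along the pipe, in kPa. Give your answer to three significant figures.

Re = VD/ν = 1.16·0.03020/3.49×10^-4 = 100 → laminar (Re < 2300)
f = 64/Re = 0.6376
h_f = f(L/D)V²/(2g) = 0.6376·(42.4/0.03020)·1.16²/(2·9.81) = 61.39 m
Δp = ρg·h_f = 912.0·9.81·61.39 = 549.3 kPa

Δp ≈ 549 kPa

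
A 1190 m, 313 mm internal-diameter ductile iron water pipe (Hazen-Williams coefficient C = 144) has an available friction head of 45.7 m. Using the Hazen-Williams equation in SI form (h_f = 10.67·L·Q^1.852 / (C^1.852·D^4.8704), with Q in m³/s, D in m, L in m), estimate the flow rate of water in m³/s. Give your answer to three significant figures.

Q ≈ 0.325 m³/s

Rearranging: Q = [h_f·C^1.852·D^4.8704 / (10.67·L)]^(1/1.852)
Q = [45.7·144^1.852·0.313^4.8704 / (10.67·1190)]^0.540 = 0.3252 m³/s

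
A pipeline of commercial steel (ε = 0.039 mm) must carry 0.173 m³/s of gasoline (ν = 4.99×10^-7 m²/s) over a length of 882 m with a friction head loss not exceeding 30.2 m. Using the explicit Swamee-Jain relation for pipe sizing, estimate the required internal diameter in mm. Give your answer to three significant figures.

D ≈ 254 mm

Swamee-Jain (Type III): D = 0.66·[ε^1.25·(LQ²/(gh_f))^4.75 + ν·Q^9.4·(L/(gh_f))^5.2]^0.04
LQ²/(gh_f) = 0.08910; L/(gh_f) = 2.977
Term 1 = ε^1.25·(…)^4.75 = 3.17×10^-11; Term 2 = ν·Q^9.4·(…)^5.2 = 9.99×10^-12
D = 0.66·(3.17×10^-11 + 9.99×10^-12)^0.04 = 0.2537 m = 254 mm
Check: V = 3.42 m/s, Re = 1.74×10^6, f = 0.01380, h_f = 28.6 m ≈ 30.2 m ✓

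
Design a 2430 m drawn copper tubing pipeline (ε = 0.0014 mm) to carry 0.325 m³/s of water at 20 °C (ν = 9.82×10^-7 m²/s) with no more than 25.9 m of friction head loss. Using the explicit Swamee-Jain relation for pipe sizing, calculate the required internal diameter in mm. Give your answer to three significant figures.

Swamee-Jain (Type III): D = 0.66·[ε^1.25·(LQ²/(gh_f))^4.75 + ν·Q^9.4·(L/(gh_f))^5.2]^0.04
LQ²/(gh_f) = 1.010; L/(gh_f) = 9.564
Term 1 = ε^1.25·(…)^4.75 = 5.05×10^-8; Term 2 = ν·Q^9.4·(…)^5.2 = 3.19×10^-6
D = 0.66·(5.05×10^-8 + 3.19×10^-6)^0.04 = 0.3981 m = 398 mm
Check: V = 2.61 m/s, Re = 1.06×10^6, f = 0.01159, h_f = 24.6 m ≈ 25.9 m ✓

D ≈ 398 mm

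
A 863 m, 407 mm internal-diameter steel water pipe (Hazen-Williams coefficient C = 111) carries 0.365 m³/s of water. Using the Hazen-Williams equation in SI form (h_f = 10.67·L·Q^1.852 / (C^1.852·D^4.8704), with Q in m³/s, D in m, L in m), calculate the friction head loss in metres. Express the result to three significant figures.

h_f = 10.67·863·0.365^1.852 / (111^1.852·0.407^4.8704) = 18.49 m

h_f ≈ 18.5 m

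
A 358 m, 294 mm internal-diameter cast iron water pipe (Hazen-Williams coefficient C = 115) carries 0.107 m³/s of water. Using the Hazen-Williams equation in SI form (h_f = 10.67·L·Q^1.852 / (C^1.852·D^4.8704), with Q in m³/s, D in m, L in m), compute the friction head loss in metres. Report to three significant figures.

h_f = 10.67·358·0.107^1.852 / (115^1.852·0.294^4.8704) = 3.609 m

h_f ≈ 3.61 m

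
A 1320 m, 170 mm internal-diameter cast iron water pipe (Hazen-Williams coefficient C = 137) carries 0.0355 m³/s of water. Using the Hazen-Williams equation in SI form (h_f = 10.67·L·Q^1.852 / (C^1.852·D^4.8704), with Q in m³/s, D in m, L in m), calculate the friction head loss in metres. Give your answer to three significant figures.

h_f = 10.67·1320·0.0355^1.852 / (137^1.852·0.170^4.8704) = 17.97 m

h_f ≈ 18.0 m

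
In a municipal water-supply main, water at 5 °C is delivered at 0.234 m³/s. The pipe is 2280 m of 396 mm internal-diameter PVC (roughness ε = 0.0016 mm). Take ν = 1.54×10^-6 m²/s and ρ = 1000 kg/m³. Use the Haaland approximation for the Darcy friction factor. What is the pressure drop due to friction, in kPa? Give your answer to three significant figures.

V = 4Q/(πD²) = 4·0.234/(π·0.396²) = 1.900 m/s
Re = VD/ν = 1.900·0.396/1.54×10^-6 = 4.89×10^5 → turbulent
ε/D = 0.0016/396 = 4.04×10^-6
Haaland: f = 0.01316
h_f = f(L/D)V²/(2g) = 0.01316·(2280/0.396)·1.900²/(2·9.81) = 13.94 m
Δp = ρg·h_f = 1000·9.81·13.94 = 136.8 kPa

Δp ≈ 137 kPa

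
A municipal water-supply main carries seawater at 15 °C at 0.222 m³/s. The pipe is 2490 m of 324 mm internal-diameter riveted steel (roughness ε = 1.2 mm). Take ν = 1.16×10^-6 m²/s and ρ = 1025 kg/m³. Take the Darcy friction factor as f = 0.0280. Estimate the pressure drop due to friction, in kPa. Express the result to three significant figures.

V = 4Q/(πD²) = 4·0.222/(π·0.324²) = 2.693 m/s
h_f = f(L/D)V²/(2g) = 0.02800·(2490/0.324)·2.693²/(2·9.81) = 79.52 m
Δp = ρg·h_f = 1025·9.81·79.52 = 799.6 kPa

Δp ≈ 800 kPa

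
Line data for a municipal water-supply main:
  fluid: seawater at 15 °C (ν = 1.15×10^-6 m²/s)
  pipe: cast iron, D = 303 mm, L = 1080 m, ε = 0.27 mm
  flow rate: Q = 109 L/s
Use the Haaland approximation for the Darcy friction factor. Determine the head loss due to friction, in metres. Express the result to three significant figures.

h_f ≈ 8.24 m

V = 4Q/(πD²) = 4·0.109/(π·0.303²) = 1.512 m/s
Re = VD/ν = 1.512·0.303/1.15×10^-6 = 3.98×10^5 → turbulent
ε/D = 0.27/303 = 8.91×10^-4
Haaland: f = 0.01984
h_f = f(L/D)V²/(2g) = 0.01984·(1080/0.303)·1.512²/(2·9.81) = 8.235 m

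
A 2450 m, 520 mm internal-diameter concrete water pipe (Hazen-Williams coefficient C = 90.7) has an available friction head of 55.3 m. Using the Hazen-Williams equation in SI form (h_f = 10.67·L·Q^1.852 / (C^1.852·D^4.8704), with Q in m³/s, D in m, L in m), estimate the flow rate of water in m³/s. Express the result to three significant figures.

Rearranging: Q = [h_f·C^1.852·D^4.8704 / (10.67·L)]^(1/1.852)
Q = [55.3·90.7^1.852·0.520^4.8704 / (10.67·2450)]^0.540 = 0.5842 m³/s

Q ≈ 0.584 m³/s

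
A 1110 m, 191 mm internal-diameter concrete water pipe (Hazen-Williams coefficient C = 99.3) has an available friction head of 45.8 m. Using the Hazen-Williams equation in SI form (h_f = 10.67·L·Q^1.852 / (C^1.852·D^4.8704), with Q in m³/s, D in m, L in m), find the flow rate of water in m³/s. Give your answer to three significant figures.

Q ≈ 0.0636 m³/s

Rearranging: Q = [h_f·C^1.852·D^4.8704 / (10.67·L)]^(1/1.852)
Q = [45.8·99.3^1.852·0.191^4.8704 / (10.67·1110)]^0.540 = 0.06361 m³/s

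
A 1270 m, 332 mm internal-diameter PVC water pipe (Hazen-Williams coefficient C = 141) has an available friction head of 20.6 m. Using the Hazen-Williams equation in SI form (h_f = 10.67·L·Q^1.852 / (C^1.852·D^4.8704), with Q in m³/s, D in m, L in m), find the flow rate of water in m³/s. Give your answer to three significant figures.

Rearranging: Q = [h_f·C^1.852·D^4.8704 / (10.67·L)]^(1/1.852)
Q = [20.6·141^1.852·0.332^4.8704 / (10.67·1270)]^0.540 = 0.2335 m³/s

Q ≈ 0.233 m³/s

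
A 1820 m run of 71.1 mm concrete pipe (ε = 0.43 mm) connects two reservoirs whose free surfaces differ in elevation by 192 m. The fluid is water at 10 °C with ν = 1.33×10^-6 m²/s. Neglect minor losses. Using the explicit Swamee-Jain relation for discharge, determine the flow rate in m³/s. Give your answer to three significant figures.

Swamee-Jain (Type II): Q = -0.965·√(gD⁵h_f/L)·ln[ε/(3.7D) + √(3.17ν²L/(gD³h_f))]
√(gD⁵h_f/L) = √(9.81·0.0711⁵·192/1820) = 0.001371
ε/(3.7D) = 0.00163; √(3.17ν²L/(gD³h_f)) = 1.23×10^-4
Q = -0.965·0.001371·ln(0.001757) = 0.008395 m³/s
Check: V = 2.11 m/s, Re = 1.13×10^5, f = 0.03317, h_f = 193 m ≈ 192 m ✓

Q ≈ 0.00839 m³/s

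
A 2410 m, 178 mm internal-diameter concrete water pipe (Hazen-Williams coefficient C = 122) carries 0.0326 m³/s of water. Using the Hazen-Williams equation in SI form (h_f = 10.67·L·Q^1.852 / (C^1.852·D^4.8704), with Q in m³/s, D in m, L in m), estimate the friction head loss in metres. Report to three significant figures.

h_f ≈ 27.8 m

h_f = 10.67·2410·0.0326^1.852 / (122^1.852·0.178^4.8704) = 27.76 m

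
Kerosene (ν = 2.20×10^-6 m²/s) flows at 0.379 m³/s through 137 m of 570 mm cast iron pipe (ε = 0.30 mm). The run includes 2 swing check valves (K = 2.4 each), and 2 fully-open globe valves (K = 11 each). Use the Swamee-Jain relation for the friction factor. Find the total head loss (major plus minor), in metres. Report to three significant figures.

V = 4Q/(πD²) = 1.485 m/s; V²/2g = 0.1124 m
Re = 3.85×10^5, ε/D = 5.26×10^-4 → f = 0.01819 (Swamee-Jain)
Major: h_f = f(L/D)·V²/2g = 0.01819·240.4·0.1124 = 0.4916 m
Minor: ΣK = 26.8; h_m = ΣK·V²/2g = 3.013 m
Total H_L = 0.4916 + 3.013 = 3.505 m

H_L ≈ 3.50 m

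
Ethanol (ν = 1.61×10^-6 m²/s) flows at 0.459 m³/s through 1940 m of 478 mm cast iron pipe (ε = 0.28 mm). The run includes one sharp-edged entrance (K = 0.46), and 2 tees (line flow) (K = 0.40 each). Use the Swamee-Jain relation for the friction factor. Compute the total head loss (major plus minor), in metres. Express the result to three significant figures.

V = 4Q/(πD²) = 2.558 m/s; V²/2g = 0.3335 m
Re = 7.59×10^5, ε/D = 5.86×10^-4 → f = 0.01800 (Swamee-Jain)
Major: h_f = f(L/D)·V²/2g = 0.01800·4059·0.3335 = 24.36 m
Minor: ΣK = 1.26; h_m = ΣK·V²/2g = 0.4202 m
Total H_L = 24.36 + 0.4202 = 24.78 m

H_L ≈ 24.8 m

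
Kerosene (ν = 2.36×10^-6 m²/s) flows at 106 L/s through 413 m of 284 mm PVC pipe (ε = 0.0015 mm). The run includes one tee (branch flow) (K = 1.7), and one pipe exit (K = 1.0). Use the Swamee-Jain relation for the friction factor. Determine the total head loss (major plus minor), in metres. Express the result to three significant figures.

V = 4Q/(πD²) = 1.673 m/s; V²/2g = 0.1427 m
Re = 2.01×10^5, ε/D = 5.28×10^-6 → f = 0.01556 (Swamee-Jain)
Major: h_f = f(L/D)·V²/2g = 0.01556·1454·0.1427 = 3.229 m
Minor: ΣK = 2.70; h_m = ΣK·V²/2g = 0.3853 m
Total H_L = 3.229 + 0.3853 = 3.615 m

H_L ≈ 3.61 m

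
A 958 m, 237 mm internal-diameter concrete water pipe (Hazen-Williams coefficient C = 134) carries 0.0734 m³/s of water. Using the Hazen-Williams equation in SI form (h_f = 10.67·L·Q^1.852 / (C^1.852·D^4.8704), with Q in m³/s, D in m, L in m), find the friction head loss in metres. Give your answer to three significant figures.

h_f = 10.67·958·0.0734^1.852 / (134^1.852·0.237^4.8704) = 10.34 m

h_f ≈ 10.3 m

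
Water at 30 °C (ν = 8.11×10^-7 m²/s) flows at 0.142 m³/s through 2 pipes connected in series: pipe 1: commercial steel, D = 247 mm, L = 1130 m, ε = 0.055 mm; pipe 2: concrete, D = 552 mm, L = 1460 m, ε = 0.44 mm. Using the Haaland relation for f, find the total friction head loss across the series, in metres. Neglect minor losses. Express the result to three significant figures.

Pipe 1: V = 2.963 m/s, Re = 9.03×10^5, ε/D = 2.23×10^-4, f = 0.01492, h_1 = f(L/D)V²/2g = 30.56 m
Pipe 2: V = 0.5934 m/s, Re = 4.04×10^5, ε/D = 7.97×10^-4, f = 0.01938, h_2 = f(L/D)V²/2g = 0.9199 m
Series → Q common, losses add: H = Σh = 31.48 m

H ≈ 31.5 m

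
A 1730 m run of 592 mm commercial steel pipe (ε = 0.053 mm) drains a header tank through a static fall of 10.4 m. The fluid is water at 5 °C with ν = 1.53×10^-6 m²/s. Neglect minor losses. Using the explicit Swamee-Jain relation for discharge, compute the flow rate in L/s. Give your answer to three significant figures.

Swamee-Jain (Type II): Q = -0.965·√(gD⁵h_f/L)·ln[ε/(3.7D) + √(3.17ν²L/(gD³h_f))]
√(gD⁵h_f/L) = √(9.81·0.592⁵·10.4/1730) = 0.06548
ε/(3.7D) = 2.42×10^-5; √(3.17ν²L/(gD³h_f)) = 2.46×10^-5
Q = -0.965·0.06548·ln(4.882×10^-5) = 0.6273 m³/s
Check: V = 2.28 m/s, Re = 8.82×10^5, f = 0.01350, h_f = 10.4 m ≈ 10.4 m ✓

Q ≈ 627 L/s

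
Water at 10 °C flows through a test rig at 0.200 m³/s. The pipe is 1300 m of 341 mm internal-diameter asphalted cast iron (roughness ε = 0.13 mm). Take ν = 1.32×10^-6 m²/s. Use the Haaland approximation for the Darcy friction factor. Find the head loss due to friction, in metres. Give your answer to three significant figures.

h_f ≈ 15.5 m

V = 4Q/(πD²) = 4·0.200/(π·0.341²) = 2.190 m/s
Re = VD/ν = 2.190·0.341/1.32×10^-6 = 5.66×10^5 → turbulent
ε/D = 0.13/341 = 3.81×10^-4
Haaland: f = 0.01667
h_f = f(L/D)V²/(2g) = 0.01667·(1300/0.341)·2.190²/(2·9.81) = 15.53 m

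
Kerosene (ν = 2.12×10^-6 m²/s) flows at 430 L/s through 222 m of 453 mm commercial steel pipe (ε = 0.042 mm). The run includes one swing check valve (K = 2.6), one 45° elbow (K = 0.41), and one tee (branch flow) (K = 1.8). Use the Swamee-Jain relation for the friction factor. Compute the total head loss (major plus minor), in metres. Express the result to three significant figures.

V = 4Q/(πD²) = 2.668 m/s; V²/2g = 0.3628 m
Re = 5.70×10^5, ε/D = 9.27×10^-5 → f = 0.01417 (Swamee-Jain)
Major: h_f = f(L/D)·V²/2g = 0.01417·490.1·0.3628 = 2.519 m
Minor: ΣK = 4.81; h_m = ΣK·V²/2g = 1.745 m
Total H_L = 2.519 + 1.745 = 4.264 m

H_L ≈ 4.26 m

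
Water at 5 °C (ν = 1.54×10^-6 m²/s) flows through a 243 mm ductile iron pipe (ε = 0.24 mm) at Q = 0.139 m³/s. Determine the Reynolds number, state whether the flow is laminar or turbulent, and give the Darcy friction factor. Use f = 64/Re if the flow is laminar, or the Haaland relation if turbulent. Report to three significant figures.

Re ≈ 4.73×10^5; turbulent; f ≈ 0.0202

V = 4Q/(πD²) = 2.997 m/s
Re = VD/ν = 2.997·0.243/1.54×10^-6 = 4.73×10^5
Re > 4000 → turbulent; ε/D = 9.88×10^-4
Haaland: f = 0.02017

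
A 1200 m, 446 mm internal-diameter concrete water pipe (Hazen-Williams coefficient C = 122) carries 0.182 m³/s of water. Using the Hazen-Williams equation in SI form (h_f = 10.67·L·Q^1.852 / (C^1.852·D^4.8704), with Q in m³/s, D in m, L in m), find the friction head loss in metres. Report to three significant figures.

h_f = 10.67·1200·0.182^1.852 / (122^1.852·0.446^4.8704) = 3.810 m

h_f ≈ 3.81 m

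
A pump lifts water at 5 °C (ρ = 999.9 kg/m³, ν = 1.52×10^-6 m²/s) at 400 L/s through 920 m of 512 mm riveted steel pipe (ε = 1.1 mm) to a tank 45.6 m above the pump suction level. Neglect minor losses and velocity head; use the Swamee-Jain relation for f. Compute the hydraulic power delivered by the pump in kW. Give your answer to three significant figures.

V = 4Q/(πD²) = 1.943 m/s; Re = 6.54×10^5; ε/D = 0.00215; f = 0.02424
h_f = f(L/D)V²/2g = 8.378 m
Total head H = z + h_f = 45.6 + 8.378 = 53.98 m
P_hyd = ρgQH = 999.9·9.81·0.400·53.98 = 211.8 kW

P_hyd ≈ 212 kW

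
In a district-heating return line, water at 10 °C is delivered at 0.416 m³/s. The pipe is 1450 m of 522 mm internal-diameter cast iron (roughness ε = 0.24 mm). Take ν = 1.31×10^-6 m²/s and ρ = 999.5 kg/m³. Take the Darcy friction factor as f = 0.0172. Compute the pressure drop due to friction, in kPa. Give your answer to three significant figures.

V = 4Q/(πD²) = 4·0.416/(π·0.522²) = 1.944 m/s
h_f = f(L/D)V²/(2g) = 0.01720·(1450/0.522)·1.944²/(2·9.81) = 9.201 m
Δp = ρg·h_f = 999.5·9.81·9.201 = 90.22 kPa

Δp ≈ 90.2 kPa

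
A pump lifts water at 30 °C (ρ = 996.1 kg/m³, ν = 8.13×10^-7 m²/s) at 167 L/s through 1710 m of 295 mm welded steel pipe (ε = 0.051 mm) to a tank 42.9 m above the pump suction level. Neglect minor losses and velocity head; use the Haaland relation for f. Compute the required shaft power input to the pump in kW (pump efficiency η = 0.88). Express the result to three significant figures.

V = 4Q/(πD²) = 2.443 m/s; Re = 8.87×10^5; ε/D = 1.73×10^-4; f = 0.01439
h_f = f(L/D)V²/2g = 25.38 m
Total head H = z + h_f = 42.9 + 25.38 = 68.28 m
P_hyd = ρgQH = 996.1·9.81·0.167·68.28 = 111.4 kW
P_shaft = P_hyd/η = 111.4/0.88 = 126.6 kW

P_shaft ≈ 127 kW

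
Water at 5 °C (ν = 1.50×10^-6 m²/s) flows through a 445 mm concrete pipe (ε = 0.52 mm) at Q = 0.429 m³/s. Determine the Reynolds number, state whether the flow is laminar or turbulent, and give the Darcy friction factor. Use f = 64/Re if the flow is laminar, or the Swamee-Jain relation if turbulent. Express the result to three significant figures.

Re ≈ 8.18×10^5; turbulent; f ≈ 0.0208

V = 4Q/(πD²) = 2.758 m/s
Re = VD/ν = 2.758·0.445/1.50×10^-6 = 8.18×10^5
Re > 4000 → turbulent; ε/D = 0.00117
Swamee-Jain: f = 0.02083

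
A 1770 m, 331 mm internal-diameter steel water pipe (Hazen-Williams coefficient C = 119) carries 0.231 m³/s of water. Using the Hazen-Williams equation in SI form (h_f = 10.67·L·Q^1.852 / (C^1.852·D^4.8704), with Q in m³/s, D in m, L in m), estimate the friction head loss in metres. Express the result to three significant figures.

h_f = 10.67·1770·0.231^1.852 / (119^1.852·0.331^4.8704) = 39.11 m

h_f ≈ 39.1 m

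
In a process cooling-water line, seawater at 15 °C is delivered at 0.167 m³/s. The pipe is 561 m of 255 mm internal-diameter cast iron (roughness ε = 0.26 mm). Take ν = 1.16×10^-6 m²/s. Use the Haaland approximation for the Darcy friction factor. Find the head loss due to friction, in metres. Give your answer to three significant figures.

h_f ≈ 24.1 m

V = 4Q/(πD²) = 4·0.167/(π·0.255²) = 3.270 m/s
Re = VD/ν = 3.270·0.255/1.16×10^-6 = 7.19×10^5 → turbulent
ε/D = 0.26/255 = 0.00102
Haaland: f = 0.02013
h_f = f(L/D)V²/(2g) = 0.02013·(561/0.255)·3.270²/(2·9.81) = 24.14 m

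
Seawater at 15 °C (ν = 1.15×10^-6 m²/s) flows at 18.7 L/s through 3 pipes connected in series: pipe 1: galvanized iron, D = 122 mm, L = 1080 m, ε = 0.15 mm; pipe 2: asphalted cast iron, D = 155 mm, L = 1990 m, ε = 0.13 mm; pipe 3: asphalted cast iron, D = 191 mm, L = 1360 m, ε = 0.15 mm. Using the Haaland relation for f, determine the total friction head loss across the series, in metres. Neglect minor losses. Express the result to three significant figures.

H ≈ 42.0 m

Pipe 1: V = 1.600 m/s, Re = 1.70×10^5, ε/D = 0.00123, f = 0.02196, h_1 = f(L/D)V²/2g = 25.36 m
Pipe 2: V = 0.9910 m/s, Re = 1.34×10^5, ε/D = 8.39×10^-4, f = 0.02084, h_2 = f(L/D)V²/2g = 13.39 m
Pipe 3: V = 0.6527 m/s, Re = 1.08×10^5, ε/D = 7.85×10^-4, f = 0.02102, h_3 = f(L/D)V²/2g = 3.250 m
Series → Q common, losses add: H = Σh = 42.00 m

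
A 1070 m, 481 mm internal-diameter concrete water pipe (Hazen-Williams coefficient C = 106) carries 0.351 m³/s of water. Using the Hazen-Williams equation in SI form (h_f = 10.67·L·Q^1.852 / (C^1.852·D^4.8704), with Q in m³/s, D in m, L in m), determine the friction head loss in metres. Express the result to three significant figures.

h_f = 10.67·1070·0.351^1.852 / (106^1.852·0.481^4.8704) = 10.30 m

h_f ≈ 10.3 m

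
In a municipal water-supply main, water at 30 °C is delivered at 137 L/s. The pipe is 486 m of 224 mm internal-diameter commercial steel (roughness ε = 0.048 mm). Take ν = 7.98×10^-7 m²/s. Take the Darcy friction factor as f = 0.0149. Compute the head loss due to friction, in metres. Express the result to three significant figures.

h_f ≈ 19.9 m

V = 4Q/(πD²) = 4·0.137/(π·0.224²) = 3.476 m/s
h_f = f(L/D)V²/(2g) = 0.01490·(486/0.224)·3.476²/(2·9.81) = 19.91 m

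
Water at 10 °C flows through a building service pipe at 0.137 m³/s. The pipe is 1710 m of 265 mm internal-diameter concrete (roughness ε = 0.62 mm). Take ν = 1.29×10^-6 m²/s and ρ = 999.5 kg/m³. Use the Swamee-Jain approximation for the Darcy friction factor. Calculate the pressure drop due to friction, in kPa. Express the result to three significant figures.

V = 4Q/(πD²) = 4·0.137/(π·0.265²) = 2.484 m/s
Re = VD/ν = 2.484·0.265/1.29×10^-6 = 5.10×10^5 → turbulent
ε/D = 0.62/265 = 0.00234
Swamee-Jain: f = 0.02486
h_f = f(L/D)V²/(2g) = 0.02486·(1710/0.265)·2.484²/(2·9.81) = 50.45 m
Δp = ρg·h_f = 999.5·9.81·50.45 = 494.6 kPa

Δp ≈ 495 kPa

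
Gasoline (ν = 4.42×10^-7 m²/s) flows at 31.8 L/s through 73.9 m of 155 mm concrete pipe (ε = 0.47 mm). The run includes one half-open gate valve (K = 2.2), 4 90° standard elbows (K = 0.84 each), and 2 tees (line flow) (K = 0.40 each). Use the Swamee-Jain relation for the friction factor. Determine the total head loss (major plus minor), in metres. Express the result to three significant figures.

V = 4Q/(πD²) = 1.685 m/s; V²/2g = 0.1448 m
Re = 5.91×10^5, ε/D = 0.00303 → f = 0.02657 (Swamee-Jain)
Major: h_f = f(L/D)·V²/2g = 0.02657·476.8·0.1448 = 1.834 m
Minor: ΣK = 6.36; h_m = ΣK·V²/2g = 0.9207 m
Total H_L = 1.834 + 0.9207 = 2.754 m

H_L ≈ 2.75 m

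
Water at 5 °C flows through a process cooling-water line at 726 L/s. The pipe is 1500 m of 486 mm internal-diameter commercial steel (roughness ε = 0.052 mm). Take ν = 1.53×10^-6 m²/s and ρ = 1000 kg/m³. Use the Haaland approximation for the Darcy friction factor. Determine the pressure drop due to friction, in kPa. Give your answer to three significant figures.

Δp ≈ 312 kPa

V = 4Q/(πD²) = 4·0.726/(π·0.486²) = 3.914 m/s
Re = VD/ν = 3.914·0.486/1.53×10^-6 = 1.24×10^6 → turbulent
ε/D = 0.052/486 = 1.07×10^-4
Haaland: f = 0.01322
h_f = f(L/D)V²/(2g) = 0.01322·(1500/0.486)·3.914²/(2·9.81) = 31.84 m
Δp = ρg·h_f = 1000·9.81·31.84 = 312.4 kPa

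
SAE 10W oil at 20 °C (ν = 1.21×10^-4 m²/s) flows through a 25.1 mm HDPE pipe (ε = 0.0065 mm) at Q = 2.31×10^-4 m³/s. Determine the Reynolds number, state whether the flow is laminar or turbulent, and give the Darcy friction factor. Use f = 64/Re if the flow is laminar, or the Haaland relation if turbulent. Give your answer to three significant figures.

V = 4Q/(πD²) = 0.4668 m/s
Re = VD/ν = 0.4668·0.0251/1.21×10^-4 = 96.8
Re < 2300 → laminar → f = 64/Re = 0.6609

Re ≈ 96.8; laminar; f = 64/Re ≈ 0.661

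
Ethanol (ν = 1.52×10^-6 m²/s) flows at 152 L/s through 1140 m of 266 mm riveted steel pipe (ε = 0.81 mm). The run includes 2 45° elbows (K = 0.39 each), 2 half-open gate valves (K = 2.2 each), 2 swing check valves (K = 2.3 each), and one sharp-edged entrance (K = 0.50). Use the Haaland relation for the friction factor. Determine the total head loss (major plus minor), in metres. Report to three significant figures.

H_L ≈ 47.4 m

V = 4Q/(πD²) = 2.735 m/s; V²/2g = 0.3813 m
Re = 4.79×10^5, ε/D = 0.00305 → f = 0.02658 (Haaland)
Major: h_f = f(L/D)·V²/2g = 0.02658·4286·0.3813 = 43.44 m
Minor: ΣK = 10.3; h_m = ΣK·V²/2g = 3.920 m
Total H_L = 43.44 + 3.920 = 47.36 m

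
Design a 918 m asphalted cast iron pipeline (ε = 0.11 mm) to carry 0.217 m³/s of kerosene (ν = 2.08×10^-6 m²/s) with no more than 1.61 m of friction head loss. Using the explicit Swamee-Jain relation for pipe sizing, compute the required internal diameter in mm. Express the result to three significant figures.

D ≈ 524 mm

Swamee-Jain (Type III): D = 0.66·[ε^1.25·(LQ²/(gh_f))^4.75 + ν·Q^9.4·(L/(gh_f))^5.2]^0.04
LQ²/(gh_f) = 2.737; L/(gh_f) = 58.12
Term 1 = ε^1.25·(…)^4.75 = 0.00135; Term 2 = ν·Q^9.4·(…)^5.2 = 0.00180
D = 0.66·(0.00135 + 0.00180)^0.04 = 0.5241 m = 524 mm
Check: V = 1.01 m/s, Re = 2.53×10^5, f = 0.01670, h_f = 1.51 m ≈ 1.61 m ✓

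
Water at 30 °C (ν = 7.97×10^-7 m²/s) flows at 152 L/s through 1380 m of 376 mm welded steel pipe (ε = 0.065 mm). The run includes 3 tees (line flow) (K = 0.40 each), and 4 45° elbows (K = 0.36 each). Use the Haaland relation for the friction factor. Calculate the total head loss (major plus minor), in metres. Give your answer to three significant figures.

H_L ≈ 5.41 m

V = 4Q/(πD²) = 1.369 m/s; V²/2g = 0.09551 m
Re = 6.46×10^5, ε/D = 1.73×10^-4 → f = 0.01471 (Haaland)
Major: h_f = f(L/D)·V²/2g = 0.01471·3670·0.09551 = 5.157 m
Minor: ΣK = 2.64; h_m = ΣK·V²/2g = 0.2522 m
Total H_L = 5.157 + 0.2522 = 5.409 m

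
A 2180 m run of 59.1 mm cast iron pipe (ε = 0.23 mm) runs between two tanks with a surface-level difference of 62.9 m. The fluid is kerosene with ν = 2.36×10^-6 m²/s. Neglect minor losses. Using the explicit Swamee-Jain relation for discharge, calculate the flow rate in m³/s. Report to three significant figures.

Q ≈ 0.00281 m³/s

Swamee-Jain (Type II): Q = -0.965·√(gD⁵h_f/L)·ln[ε/(3.7D) + √(3.17ν²L/(gD³h_f))]
√(gD⁵h_f/L) = √(9.81·0.0591⁵·62.9/2180) = 4.518×10^-4
ε/(3.7D) = 0.00105; √(3.17ν²L/(gD³h_f)) = 5.50×10^-4
Q = -0.965·4.518×10^-4·ln(0.001602) = 0.002806 m³/s
Check: V = 1.02 m/s, Re = 2.56×10^4, f = 0.03241, h_f = 63.8 m ≈ 62.9 m ✓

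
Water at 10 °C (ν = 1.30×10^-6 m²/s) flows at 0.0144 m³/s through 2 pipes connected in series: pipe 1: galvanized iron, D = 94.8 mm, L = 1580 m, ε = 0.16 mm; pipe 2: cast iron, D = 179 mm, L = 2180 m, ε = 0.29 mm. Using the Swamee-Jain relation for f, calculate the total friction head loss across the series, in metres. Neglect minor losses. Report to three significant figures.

H ≈ 89.5 m

Pipe 1: V = 2.040 m/s, Re = 1.49×10^5, ε/D = 0.00169, f = 0.02390, h_1 = f(L/D)V²/2g = 84.50 m
Pipe 2: V = 0.5722 m/s, Re = 7.88×10^4, ε/D = 0.00162, f = 0.02474, h_2 = f(L/D)V²/2g = 5.029 m
Series → Q common, losses add: H = Σh = 89.53 m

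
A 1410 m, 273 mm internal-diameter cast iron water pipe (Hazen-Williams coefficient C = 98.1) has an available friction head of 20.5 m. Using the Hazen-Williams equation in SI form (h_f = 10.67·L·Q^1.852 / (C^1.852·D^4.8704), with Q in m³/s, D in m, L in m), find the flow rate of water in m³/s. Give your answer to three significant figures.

Rearranging: Q = [h_f·C^1.852·D^4.8704 / (10.67·L)]^(1/1.852)
Q = [20.5·98.1^1.852·0.273^4.8704 / (10.67·1410)]^0.540 = 0.09153 m³/s

Q ≈ 0.0915 m³/s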